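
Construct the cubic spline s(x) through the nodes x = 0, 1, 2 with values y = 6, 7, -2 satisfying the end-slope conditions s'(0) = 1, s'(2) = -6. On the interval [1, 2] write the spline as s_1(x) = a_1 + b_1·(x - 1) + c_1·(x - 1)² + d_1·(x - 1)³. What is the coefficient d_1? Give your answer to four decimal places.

Let σ_i = s''(x_i). Step sizes h_i = 1, 1; slopes of the chords Δ_i = (y_(i+1) - y_i)/h_i = 1, -9.
  1·σ_0 + 4·σ_1 + 1·σ_2 = 6(Δ_1 - Δ_0) = -60
Clamped end conditions give two more equations: 2h_0·σ_0 + h_0·σ_1 = 6(Δ_0 - s'(0)) = 0 and h_1·σ_1 + 2h_1·σ_2 = 6(s'(2) - Δ_1) = 18.
Hence σ_0 = 23/2, σ_1 = -23, σ_2 = 41/2.
On [1, 2], with s_1(x) = a_1 + b_1·(x - 1) + c_1·(x - 1)² + d_1·(x - 1)³: c_1 = σ_1/2 = -23/2, d_1 = (σ_2 - σ_1)/(6h_1) = 29/4, b_1 = Δ_1 - h_1(2σ_1 + σ_2)/6 = -19/4.

7.2500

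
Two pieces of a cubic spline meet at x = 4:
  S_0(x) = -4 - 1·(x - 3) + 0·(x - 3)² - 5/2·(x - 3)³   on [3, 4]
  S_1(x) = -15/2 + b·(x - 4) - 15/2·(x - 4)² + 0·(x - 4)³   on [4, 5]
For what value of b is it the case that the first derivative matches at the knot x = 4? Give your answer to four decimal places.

S_0'(x) = -1 + 0·(x - 3) - 15/2·(x - 3)², so S_0'(4) = -17/2. On the right, S_1'(4) = b, so b = -17/2.

-8.5000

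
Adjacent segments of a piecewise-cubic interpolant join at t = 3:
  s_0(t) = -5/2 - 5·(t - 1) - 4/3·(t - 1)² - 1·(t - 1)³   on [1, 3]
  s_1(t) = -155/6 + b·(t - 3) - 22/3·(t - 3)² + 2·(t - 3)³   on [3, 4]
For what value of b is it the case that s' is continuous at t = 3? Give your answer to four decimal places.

s_0'(t) = -5 - 8/3·(t - 1) - 3·(t - 1)², so s_0'(3) = -67/3. On the right, s_1'(3) = b, so b = -67/3.

-22.3333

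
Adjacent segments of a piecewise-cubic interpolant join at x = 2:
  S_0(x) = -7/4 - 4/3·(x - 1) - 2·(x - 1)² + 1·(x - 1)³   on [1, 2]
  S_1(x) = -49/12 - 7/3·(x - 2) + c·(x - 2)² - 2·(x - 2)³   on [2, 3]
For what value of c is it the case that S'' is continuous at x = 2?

1

S_0''(x) = -4 + 6·(x - 1), so S_0''(2) = 2. On the right, S_1''(2) = 2c, so c = 1.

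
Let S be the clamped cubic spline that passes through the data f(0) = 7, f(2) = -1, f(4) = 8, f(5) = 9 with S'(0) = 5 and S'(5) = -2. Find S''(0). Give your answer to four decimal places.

-20.0652

With σ_i denoting the second derivative at x_i, h_i = 2, 2, 1, and Δ_i = (y_(i+1) − y_i)/h_i = -4, 9/2, 1:
  2·σ_0 + 8·σ_1 + 2·σ_2 = 6(Δ_1 - Δ_0) = 51
  2·σ_1 + 6·σ_2 + 1·σ_3 = 6(Δ_2 - Δ_1) = -21
Clamped end conditions give two more equations: 2h_0·σ_0 + h_0·σ_1 = 6(Δ_0 - S'(0)) = -54 and h_2·σ_2 + 2h_2·σ_3 = 6(S'(5) - Δ_2) = -18.
Solving the tridiagonal system: σ_0 = -923/46, σ_1 = 302/23, σ_2 = -160/23, σ_3 = -127/23.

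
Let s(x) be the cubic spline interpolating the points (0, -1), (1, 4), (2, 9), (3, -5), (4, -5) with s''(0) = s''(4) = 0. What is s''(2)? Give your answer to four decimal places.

-38.5714

Put M_i = s'' at the i-th knot. Here h = (1, 1, 1, 1) and Δ = (5, 5, -14, 0), so the interior equations h_(i-1)·M_(i-1) + 2(h_(i-1)+h_i)·M_i + h_i·M_(i+1) = 6(Δ_i − Δ_(i-1)) read
  1·M_0 + 4·M_1 + 1·M_2 = 6(Δ_1 - Δ_0) = 0
  1·M_1 + 4·M_2 + 1·M_3 = 6(Δ_2 - Δ_1) = -114
  1·M_2 + 4·M_3 + 1·M_4 = 6(Δ_3 - Δ_2) = 84
Natural end conditions: M_0 = M_4 = 0.
Solving: M_0 = 0, M_1 = 135/14, M_2 = -270/7, M_3 = 429/14, M_4 = 0.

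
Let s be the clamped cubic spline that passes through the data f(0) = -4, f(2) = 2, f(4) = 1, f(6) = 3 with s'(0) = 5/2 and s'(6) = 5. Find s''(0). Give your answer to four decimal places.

2.4333

Write M_i for s''(x_i). With h_i = 2, 2, 2 and divided differences Δ_i = 3, -1/2, 1, the continuity of s' gives the tridiagonal system
  2·M_0 + 8·M_1 + 2·M_2 = 6(Δ_1 - Δ_0) = -21
  2·M_1 + 8·M_2 + 2·M_3 = 6(Δ_2 - Δ_1) = 9
Clamped end conditions give two more equations: 2h_0·M_0 + h_0·M_1 = 6(Δ_0 - s'(0)) = 3 and h_2·M_2 + 2h_2·M_3 = 6(s'(6) - Δ_2) = 24.
Solving the tridiagonal system: M_0 = 73/30, M_1 = -101/30, M_2 = 8/15, M_3 = 86/15.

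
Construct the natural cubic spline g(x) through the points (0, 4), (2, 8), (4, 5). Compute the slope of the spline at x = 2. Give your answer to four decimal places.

0.2500

Write M_i for g''(x_i). With h_i = 2, 2 and divided differences Δ_i = 2, -3/2, the continuity of g' gives the tridiagonal system
  2·M_0 + 8·M_1 + 2·M_2 = 6(Δ_1 - Δ_0) = -21
Natural end conditions: M_0 = M_2 = 0.
Hence M_0 = 0, M_1 = -21/8, M_2 = 0.
On [2, 4], g'(x) = b_1 + 2c_1·(x - 2) + 3d_1·(x - 2)² with b_1 = Δ_1 - h_1(2M_1 + M_2)/6 = 1/4, c_1 = M_1/2 = -21/16, d_1 = (M_2 - M_1)/(6h_1) = 7/32. So g'(2) = 1/4.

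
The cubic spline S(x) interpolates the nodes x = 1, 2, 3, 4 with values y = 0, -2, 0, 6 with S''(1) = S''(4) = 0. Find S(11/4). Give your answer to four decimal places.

Put M_i = S'' at the i-th knot. Here h = (1, 1, 1) and Δ = (-2, 2, 6), so the interior equations h_(i-1)·M_(i-1) + 2(h_(i-1)+h_i)·M_i + h_i·M_(i+1) = 6(Δ_i − Δ_(i-1)) read
  1·M_0 + 4·M_1 + 1·M_2 = 6(Δ_1 - Δ_0) = 24
  1·M_1 + 4·M_2 + 1·M_3 = 6(Δ_2 - Δ_1) = 24
Natural end conditions: M_0 = M_3 = 0.
Solving: M_0 = 0, M_1 = 24/5, M_2 = 24/5, M_3 = 0.
On [2, 3], S(x) = -2 - 2/5·(x - 2) + 12/5·(x - 2)² + 0·(x - 2)³.
With (x - 2) = 3/4: S(11/4) = -19/20.

-0.9500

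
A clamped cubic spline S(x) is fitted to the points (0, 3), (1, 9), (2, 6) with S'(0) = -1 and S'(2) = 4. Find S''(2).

37

Let m_i = S''(x_i). Step sizes h_i = 1, 1; slopes of the chords Δ_i = (y_(i+1) - y_i)/h_i = 6, -3.
  1·m_0 + 4·m_1 + 1·m_2 = 6(Δ_1 - Δ_0) = -54
Clamped end conditions give two more equations: 2h_0·m_0 + h_0·m_1 = 6(Δ_0 - S'(0)) = 42 and h_1·m_1 + 2h_1·m_2 = 6(S'(2) - Δ_1) = 42.
Hence m_0 = 37, m_1 = -32, m_2 = 37.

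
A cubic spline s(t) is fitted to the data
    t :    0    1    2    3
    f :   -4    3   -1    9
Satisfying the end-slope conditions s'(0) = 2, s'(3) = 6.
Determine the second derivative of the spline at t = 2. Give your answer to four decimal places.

37.0667

Let σ_i = s''(x_i). Step sizes h_i = 1, 1, 1; slopes of the chords Δ_i = (y_(i+1) - y_i)/h_i = 7, -4, 10.
  1·σ_0 + 4·σ_1 + 1·σ_2 = 6(Δ_1 - Δ_0) = -66
  1·σ_1 + 4·σ_2 + 1·σ_3 = 6(Δ_2 - Δ_1) = 84
Clamped end conditions give two more equations: 2h_0·σ_0 + h_0·σ_1 = 6(Δ_0 - s'(0)) = 30 and h_2·σ_2 + 2h_2·σ_3 = 6(s'(3) - Δ_2) = -24.
Solving the tridiagonal system: σ_0 = 478/15, σ_1 = -506/15, σ_2 = 556/15, σ_3 = -458/15.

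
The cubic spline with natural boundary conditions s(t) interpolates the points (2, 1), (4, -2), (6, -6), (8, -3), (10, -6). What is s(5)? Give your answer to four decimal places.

-4.6094

Write m_i for s''(x_i). With h_i = 2, 2, 2, 2 and divided differences Δ_i = -3/2, -2, 3/2, -3/2, the continuity of s' gives the tridiagonal system
  2·m_0 + 8·m_1 + 2·m_2 = 6(Δ_1 - Δ_0) = -3
  2·m_1 + 8·m_2 + 2·m_3 = 6(Δ_2 - Δ_1) = 21
  2·m_2 + 8·m_3 + 2·m_4 = 6(Δ_3 - Δ_2) = -18
Natural end conditions: m_0 = m_4 = 0.
Hence m_0 = 0, m_1 = -21/16, m_2 = 15/4, m_3 = -51/16, m_4 = 0.
On [4, 6], s(t) = -2 - 19/8·(t - 4) - 21/32·(t - 4)² + 27/64·(t - 4)³.
With (t - 4) = 1: s(5) = -295/64.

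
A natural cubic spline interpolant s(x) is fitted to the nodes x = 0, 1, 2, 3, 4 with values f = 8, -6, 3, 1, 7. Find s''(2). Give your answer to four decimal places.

Write σ_i for s''(x_i). With h_i = 1, 1, 1, 1 and divided differences Δ_i = -14, 9, -2, 6, the continuity of s' gives the tridiagonal system
  1·σ_0 + 4·σ_1 + 1·σ_2 = 6(Δ_1 - Δ_0) = 138
  1·σ_1 + 4·σ_2 + 1·σ_3 = 6(Δ_2 - Δ_1) = -66
  1·σ_2 + 4·σ_3 + 1·σ_4 = 6(Δ_3 - Δ_2) = 48
Natural end conditions: σ_0 = σ_4 = 0.
Solving the tridiagonal system: σ_0 = 0, σ_1 = 1191/28, σ_2 = -225/7, σ_3 = 561/28, σ_4 = 0.

-32.1429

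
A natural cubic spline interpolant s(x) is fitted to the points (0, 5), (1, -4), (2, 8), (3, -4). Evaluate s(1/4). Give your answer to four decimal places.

1.0625

Write σ_i for s''(x_i). With h_i = 1, 1, 1 and divided differences Δ_i = -9, 12, -12, the continuity of s' gives the tridiagonal system
  1·σ_0 + 4·σ_1 + 1·σ_2 = 6(Δ_1 - Δ_0) = 126
  1·σ_1 + 4·σ_2 + 1·σ_3 = 6(Δ_2 - Δ_1) = -144
Natural end conditions: σ_0 = σ_3 = 0.
Forward elimination and back-substitution give σ_0 = 0, σ_1 = 216/5, σ_2 = -234/5, σ_3 = 0.
On [0, 1], s(x) = 5 - 81/5·x + 0·x² + 36/5·x³.
With x = 1/4: s(1/4) = 17/16.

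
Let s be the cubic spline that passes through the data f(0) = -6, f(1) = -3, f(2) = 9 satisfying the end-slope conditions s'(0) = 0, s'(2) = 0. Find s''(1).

Put σ_i = s'' at the i-th knot. Here h = (1, 1) and Δ = (3, 12), so the interior equations h_(i-1)·σ_(i-1) + 2(h_(i-1)+h_i)·σ_i + h_i·σ_(i+1) = 6(Δ_i − Δ_(i-1)) read
  1·σ_0 + 4·σ_1 + 1·σ_2 = 6(Δ_1 - Δ_0) = 54
Clamped end conditions give two more equations: 2h_0·σ_0 + h_0·σ_1 = 6(Δ_0 - s'(0)) = 18 and h_1·σ_1 + 2h_1·σ_2 = 6(s'(2) - Δ_1) = -72.
Solving the tridiagonal system: σ_0 = -9/2, σ_1 = 27, σ_2 = -99/2.

27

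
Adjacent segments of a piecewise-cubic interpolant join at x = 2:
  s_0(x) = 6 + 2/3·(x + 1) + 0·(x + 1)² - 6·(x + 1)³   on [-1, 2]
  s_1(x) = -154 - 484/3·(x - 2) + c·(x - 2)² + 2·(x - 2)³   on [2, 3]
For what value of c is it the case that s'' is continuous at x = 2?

-54

s_0''(x) = 0 - 36·(x + 1), so s_0''(2) = -108. On the right, s_1''(2) = 2c, so c = -54.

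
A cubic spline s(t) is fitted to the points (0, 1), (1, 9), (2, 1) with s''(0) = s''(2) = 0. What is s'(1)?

0

Let M_i = s''(x_i). Step sizes h_i = 1, 1; slopes of the chords Δ_i = (y_(i+1) - y_i)/h_i = 8, -8.
  1·M_0 + 4·M_1 + 1·M_2 = 6(Δ_1 - Δ_0) = -96
Natural end conditions: M_0 = M_2 = 0.
Solving the tridiagonal system: M_0 = 0, M_1 = -24, M_2 = 0.
On [1, 2], s'(t) = b_1 + 2c_1·(t - 1) + 3d_1·(t - 1)² with b_1 = Δ_1 - h_1(2M_1 + M_2)/6 = 0, c_1 = M_1/2 = -12, d_1 = (M_2 - M_1)/(6h_1) = 4. So s'(1) = 0.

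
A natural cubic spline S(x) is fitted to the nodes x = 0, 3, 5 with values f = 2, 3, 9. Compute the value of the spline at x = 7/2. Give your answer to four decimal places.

4.1500

With σ_i denoting the second derivative at x_i, h_i = 3, 2, and Δ_i = (y_(i+1) − y_i)/h_i = 1/3, 3:
  3·σ_0 + 10·σ_1 + 2·σ_2 = 6(Δ_1 - Δ_0) = 16
Natural end conditions: σ_0 = σ_2 = 0.
Hence σ_0 = 0, σ_1 = 8/5, σ_2 = 0.
On [3, 5], S(x) = 3 + 29/15·(x - 3) + 4/5·(x - 3)² - 2/15·(x - 3)³.
With (x - 3) = 1/2: S(7/2) = 83/20.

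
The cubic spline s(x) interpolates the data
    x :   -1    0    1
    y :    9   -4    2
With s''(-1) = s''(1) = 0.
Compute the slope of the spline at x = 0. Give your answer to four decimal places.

-3.5000

With M_i denoting the second derivative at x_i, h_i = 1, 1, and Δ_i = (y_(i+1) − y_i)/h_i = -13, 6:
  1·M_0 + 4·M_1 + 1·M_2 = 6(Δ_1 - Δ_0) = 114
Natural end conditions: M_0 = M_2 = 0.
Hence M_0 = 0, M_1 = 57/2, M_2 = 0.
On [0, 1], s'(x) = b_1 + 2c_1·x + 3d_1·x² with b_1 = Δ_1 - h_1(2M_1 + M_2)/6 = -7/2, c_1 = M_1/2 = 57/4, d_1 = (M_2 - M_1)/(6h_1) = -19/4. So s'(0) = -7/2.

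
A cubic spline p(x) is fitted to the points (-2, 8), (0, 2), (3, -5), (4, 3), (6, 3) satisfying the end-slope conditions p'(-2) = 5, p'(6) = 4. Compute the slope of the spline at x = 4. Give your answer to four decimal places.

4.9510

Put M_i = p'' at the i-th knot. Here h = (2, 3, 1, 2) and Δ = (-3, -7/3, 8, 0), so the interior equations h_(i-1)·M_(i-1) + 2(h_(i-1)+h_i)·M_i + h_i·M_(i+1) = 6(Δ_i − Δ_(i-1)) read
  2·M_0 + 10·M_1 + 3·M_2 = 6(Δ_1 - Δ_0) = 4
  3·M_1 + 8·M_2 + 1·M_3 = 6(Δ_2 - Δ_1) = 62
  1·M_2 + 6·M_3 + 2·M_4 = 6(Δ_3 - Δ_2) = -48
Clamped end conditions give two more equations: 2h_0·M_0 + h_0·M_1 = 6(Δ_0 - p'(-2)) = -48 and h_3·M_3 + 2h_3·M_4 = 6(p'(6) - Δ_3) = 24.
Solving: M_0 = -407/34, M_1 = -1/17, M_2 = 485/51, M_3 = -709/51, M_4 = 1321/102.
On [4, 6], p'(x) = b_3 + 2c_3·(x - 4) + 3d_3·(x - 4)² with b_3 = Δ_3 - h_3(2M_3 + M_4)/6 = 505/102, c_3 = M_3/2 = -709/102, d_3 = (M_4 - M_3)/(6h_3) = 913/408. So p'(4) = 505/102.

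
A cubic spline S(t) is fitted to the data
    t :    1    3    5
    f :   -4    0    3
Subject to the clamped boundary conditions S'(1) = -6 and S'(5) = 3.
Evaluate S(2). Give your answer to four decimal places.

Let m_i = S''(x_i). Step sizes h_i = 2, 2; slopes of the chords Δ_i = (y_(i+1) - y_i)/h_i = 2, 3/2.
  2·m_0 + 8·m_1 + 2·m_2 = 6(Δ_1 - Δ_0) = -3
Clamped end conditions give two more equations: 2h_0·m_0 + h_0·m_1 = 6(Δ_0 - S'(1)) = 48 and h_1·m_1 + 2h_1·m_2 = 6(S'(5) - Δ_1) = 9.
Forward elimination and back-substitution give m_0 = 117/8, m_1 = -21/4, m_2 = 39/8.
On [1, 3], S(t) = -4 - 6·(t - 1) + 117/16·(t - 1)² - 53/32·(t - 1)³.
With (t - 1) = 1: S(2) = -139/32.

-4.3438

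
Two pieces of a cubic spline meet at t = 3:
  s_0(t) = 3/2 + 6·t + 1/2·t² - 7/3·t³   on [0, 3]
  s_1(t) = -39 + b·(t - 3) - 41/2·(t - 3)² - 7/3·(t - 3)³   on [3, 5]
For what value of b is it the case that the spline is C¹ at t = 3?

s_0'(t) = 6 + 1·t - 7·t², so s_0'(3) = -54. On the right, s_1'(3) = b, so b = -54.

-54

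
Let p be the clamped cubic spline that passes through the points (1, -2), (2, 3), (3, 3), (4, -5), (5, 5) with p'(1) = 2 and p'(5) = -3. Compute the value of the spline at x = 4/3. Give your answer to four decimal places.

Let σ_i = p''(x_i). Step sizes h_i = 1, 1, 1, 1; slopes of the chords Δ_i = (y_(i+1) - y_i)/h_i = 5, 0, -8, 10.
  1·σ_0 + 4·σ_1 + 1·σ_2 = 6(Δ_1 - Δ_0) = -30
  1·σ_1 + 4·σ_2 + 1·σ_3 = 6(Δ_2 - Δ_1) = -48
  1·σ_2 + 4·σ_3 + 1·σ_4 = 6(Δ_3 - Δ_2) = 108
Clamped end conditions give two more equations: 2h_0·σ_0 + h_0·σ_1 = 6(Δ_0 - p'(1)) = 18 and h_3·σ_3 + 2h_3·σ_4 = 6(p'(5) - Δ_3) = -78.
Solving the tridiagonal system: σ_0 = 79/7, σ_1 = -32/7, σ_2 = -23, σ_3 = 340/7, σ_4 = -443/7.
On [1, 2], p(x) = -2 + 2·(x - 1) + 79/14·(x - 1)² - 37/14·(x - 1)³.
With (x - 1) = 1/3: p(4/3) = -152/189.

-0.8042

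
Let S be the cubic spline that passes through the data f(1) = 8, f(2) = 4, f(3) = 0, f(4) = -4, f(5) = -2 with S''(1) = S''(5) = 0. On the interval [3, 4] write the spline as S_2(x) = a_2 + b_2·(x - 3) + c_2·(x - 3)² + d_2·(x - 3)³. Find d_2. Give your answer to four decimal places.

2.0357

Write M_i for S''(x_i). With h_i = 1, 1, 1, 1 and divided differences Δ_i = -4, -4, -4, 2, the continuity of S' gives the tridiagonal system
  1·M_0 + 4·M_1 + 1·M_2 = 6(Δ_1 - Δ_0) = 0
  1·M_1 + 4·M_2 + 1·M_3 = 6(Δ_2 - Δ_1) = 0
  1·M_2 + 4·M_3 + 1·M_4 = 6(Δ_3 - Δ_2) = 36
Natural end conditions: M_0 = M_4 = 0.
Forward elimination and back-substitution give M_0 = 0, M_1 = 9/14, M_2 = -18/7, M_3 = 135/14, M_4 = 0.
On [3, 4], with S_2(x) = a_2 + b_2·(x - 3) + c_2·(x - 3)² + d_2·(x - 3)³: c_2 = M_2/2 = -9/7, d_2 = (M_3 - M_2)/(6h_2) = 57/28, b_2 = Δ_2 - h_2(2M_2 + M_3)/6 = -19/4.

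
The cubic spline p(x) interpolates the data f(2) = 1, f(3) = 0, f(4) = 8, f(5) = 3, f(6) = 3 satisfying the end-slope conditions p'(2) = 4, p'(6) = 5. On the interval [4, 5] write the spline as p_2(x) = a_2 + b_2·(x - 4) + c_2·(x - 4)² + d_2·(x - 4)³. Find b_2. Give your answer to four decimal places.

With m_i denoting the second derivative at x_i, h_i = 1, 1, 1, 1, and Δ_i = (y_(i+1) − y_i)/h_i = -1, 8, -5, 0:
  1·m_0 + 4·m_1 + 1·m_2 = 6(Δ_1 - Δ_0) = 54
  1·m_1 + 4·m_2 + 1·m_3 = 6(Δ_2 - Δ_1) = -78
  1·m_2 + 4·m_3 + 1·m_4 = 6(Δ_3 - Δ_2) = 30
Clamped end conditions give two more equations: 2h_0·m_0 + h_0·m_1 = 6(Δ_0 - p'(2)) = -30 and h_3·m_3 + 2h_3·m_4 = 6(p'(6) - Δ_3) = 30.
Solving the tridiagonal system: m_0 = -815/28, m_1 = 395/14, m_2 = -119/4, m_3 = 179/14, m_4 = 241/28.
On [4, 5], with p_2(x) = a_2 + b_2·(x - 4) + c_2·(x - 4)² + d_2·(x - 4)³: c_2 = m_2/2 = -119/8, d_2 = (m_3 - m_2)/(6h_2) = 397/56, b_2 = Δ_2 - h_2(2m_2 + m_3)/6 = 39/14.

2.7857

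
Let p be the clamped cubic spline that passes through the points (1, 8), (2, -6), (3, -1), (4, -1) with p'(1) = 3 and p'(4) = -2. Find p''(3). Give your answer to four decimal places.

-22.1333

Put M_i = p'' at the i-th knot. Here h = (1, 1, 1) and Δ = (-14, 5, 0), so the interior equations h_(i-1)·M_(i-1) + 2(h_(i-1)+h_i)·M_i + h_i·M_(i+1) = 6(Δ_i − Δ_(i-1)) read
  1·M_0 + 4·M_1 + 1·M_2 = 6(Δ_1 - Δ_0) = 114
  1·M_1 + 4·M_2 + 1·M_3 = 6(Δ_2 - Δ_1) = -30
Clamped end conditions give two more equations: 2h_0·M_0 + h_0·M_1 = 6(Δ_0 - p'(1)) = -102 and h_2·M_2 + 2h_2·M_3 = 6(p'(4) - Δ_2) = -12.
Hence M_0 = -1166/15, M_1 = 802/15, M_2 = -332/15, M_3 = 76/15.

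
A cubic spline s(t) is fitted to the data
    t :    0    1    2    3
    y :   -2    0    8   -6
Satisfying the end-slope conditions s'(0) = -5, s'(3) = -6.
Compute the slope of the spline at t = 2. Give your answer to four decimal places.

With M_i denoting the second derivative at x_i, h_i = 1, 1, 1, and Δ_i = (y_(i+1) − y_i)/h_i = 2, 8, -14:
  1·M_0 + 4·M_1 + 1·M_2 = 6(Δ_1 - Δ_0) = 36
  1·M_1 + 4·M_2 + 1·M_3 = 6(Δ_2 - Δ_1) = -132
Clamped end conditions give two more equations: 2h_0·M_0 + h_0·M_1 = 6(Δ_0 - s'(0)) = 42 and h_2·M_2 + 2h_2·M_3 = 6(s'(3) - Δ_2) = 48.
Forward elimination and back-substitution give M_0 = 176/15, M_1 = 278/15, M_2 = -748/15, M_3 = 734/15.
On [2, 3], s'(t) = b_2 + 2c_2·(t - 2) + 3d_2·(t - 2)² with b_2 = Δ_2 - h_2(2M_2 + M_3)/6 = -83/15, c_2 = M_2/2 = -374/15, d_2 = (M_3 - M_2)/(6h_2) = 247/15. So s'(2) = -83/15.

-5.5333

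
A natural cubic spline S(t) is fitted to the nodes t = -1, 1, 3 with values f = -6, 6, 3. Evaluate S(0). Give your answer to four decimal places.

1.4063

Write M_i for S''(x_i). With h_i = 2, 2 and divided differences Δ_i = 6, -3/2, the continuity of S' gives the tridiagonal system
  2·M_0 + 8·M_1 + 2·M_2 = 6(Δ_1 - Δ_0) = -45
Natural end conditions: M_0 = M_2 = 0.
Solving the tridiagonal system: M_0 = 0, M_1 = -45/8, M_2 = 0.
On [-1, 1], S(t) = -6 + 63/8·(t + 1) + 0·(t + 1)² - 15/32·(t + 1)³.
With (t + 1) = 1: S(0) = 45/32.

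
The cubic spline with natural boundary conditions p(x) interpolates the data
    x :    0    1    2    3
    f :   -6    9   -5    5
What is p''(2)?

Put σ_i = p'' at the i-th knot. Here h = (1, 1, 1) and Δ = (15, -14, 10), so the interior equations h_(i-1)·σ_(i-1) + 2(h_(i-1)+h_i)·σ_i + h_i·σ_(i+1) = 6(Δ_i − Δ_(i-1)) read
  1·σ_0 + 4·σ_1 + 1·σ_2 = 6(Δ_1 - Δ_0) = -174
  1·σ_1 + 4·σ_2 + 1·σ_3 = 6(Δ_2 - Δ_1) = 144
Natural end conditions: σ_0 = σ_3 = 0.
Hence σ_0 = 0, σ_1 = -56, σ_2 = 50, σ_3 = 0.

50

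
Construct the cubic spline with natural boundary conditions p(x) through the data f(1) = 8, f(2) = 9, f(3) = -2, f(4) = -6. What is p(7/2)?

-5

With M_i denoting the second derivative at x_i, h_i = 1, 1, 1, and Δ_i = (y_(i+1) − y_i)/h_i = 1, -11, -4:
  1·M_0 + 4·M_1 + 1·M_2 = 6(Δ_1 - Δ_0) = -72
  1·M_1 + 4·M_2 + 1·M_3 = 6(Δ_2 - Δ_1) = 42
Natural end conditions: M_0 = M_3 = 0.
Solving: M_0 = 0, M_1 = -22, M_2 = 16, M_3 = 0.
On [3, 4], p(x) = -2 - 28/3·(x - 3) + 8·(x - 3)² - 8/3·(x - 3)³.
With (x - 3) = 1/2: p(7/2) = -5.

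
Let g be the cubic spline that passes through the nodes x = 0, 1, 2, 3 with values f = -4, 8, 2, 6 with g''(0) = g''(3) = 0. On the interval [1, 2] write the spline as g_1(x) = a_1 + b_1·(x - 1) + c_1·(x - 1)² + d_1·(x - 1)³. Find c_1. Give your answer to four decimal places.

-16.4000

Write σ_i for g''(x_i). With h_i = 1, 1, 1 and divided differences Δ_i = 12, -6, 4, the continuity of g' gives the tridiagonal system
  1·σ_0 + 4·σ_1 + 1·σ_2 = 6(Δ_1 - Δ_0) = -108
  1·σ_1 + 4·σ_2 + 1·σ_3 = 6(Δ_2 - Δ_1) = 60
Natural end conditions: σ_0 = σ_3 = 0.
Solving: σ_0 = 0, σ_1 = -164/5, σ_2 = 116/5, σ_3 = 0.
On [1, 2], with g_1(x) = a_1 + b_1·(x - 1) + c_1·(x - 1)² + d_1·(x - 1)³: c_1 = σ_1/2 = -82/5, d_1 = (σ_2 - σ_1)/(6h_1) = 28/3, b_1 = Δ_1 - h_1(2σ_1 + σ_2)/6 = 16/15.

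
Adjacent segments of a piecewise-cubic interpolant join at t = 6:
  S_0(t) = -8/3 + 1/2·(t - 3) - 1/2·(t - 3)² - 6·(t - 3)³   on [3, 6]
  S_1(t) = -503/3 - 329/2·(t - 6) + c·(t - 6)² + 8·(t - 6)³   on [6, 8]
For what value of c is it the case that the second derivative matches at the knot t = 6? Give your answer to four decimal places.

-54.5000

S_0''(t) = -1 - 36·(t - 3), so S_0''(6) = -109. On the right, S_1''(6) = 2c, so c = -109/2.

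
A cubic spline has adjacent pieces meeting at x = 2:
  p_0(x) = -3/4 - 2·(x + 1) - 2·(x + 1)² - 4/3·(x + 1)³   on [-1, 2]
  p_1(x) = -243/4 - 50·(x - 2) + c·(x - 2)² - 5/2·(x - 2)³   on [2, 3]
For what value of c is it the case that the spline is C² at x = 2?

p_0''(x) = -4 - 8·(x + 1), so p_0''(2) = -28. On the right, p_1''(2) = 2c, so c = -14.

-14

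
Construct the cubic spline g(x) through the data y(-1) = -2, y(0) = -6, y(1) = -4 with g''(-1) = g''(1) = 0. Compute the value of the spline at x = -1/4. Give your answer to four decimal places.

-5.4922

Let m_i = g''(x_i). Step sizes h_i = 1, 1; slopes of the chords Δ_i = (y_(i+1) - y_i)/h_i = -4, 2.
  1·m_0 + 4·m_1 + 1·m_2 = 6(Δ_1 - Δ_0) = 36
Natural end conditions: m_0 = m_2 = 0.
Forward elimination and back-substitution give m_0 = 0, m_1 = 9, m_2 = 0.
On [-1, 0], g(x) = -2 - 11/2·(x + 1) + 0·(x + 1)² + 3/2·(x + 1)³.
With (x + 1) = 3/4: g(-1/4) = -703/128.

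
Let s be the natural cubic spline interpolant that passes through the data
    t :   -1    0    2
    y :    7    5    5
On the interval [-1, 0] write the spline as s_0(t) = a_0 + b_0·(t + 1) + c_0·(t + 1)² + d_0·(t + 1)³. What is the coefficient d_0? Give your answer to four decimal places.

0.3333

Write σ_i for s''(x_i). With h_i = 1, 2 and divided differences Δ_i = -2, 0, the continuity of s' gives the tridiagonal system
  1·σ_0 + 6·σ_1 + 2·σ_2 = 6(Δ_1 - Δ_0) = 12
Natural end conditions: σ_0 = σ_2 = 0.
Solving: σ_0 = 0, σ_1 = 2, σ_2 = 0.
On [-1, 0], with s_0(t) = a_0 + b_0·(t + 1) + c_0·(t + 1)² + d_0·(t + 1)³: c_0 = σ_0/2 = 0, d_0 = (σ_1 - σ_0)/(6h_0) = 1/3, b_0 = Δ_0 - h_0(2σ_0 + σ_1)/6 = -7/3.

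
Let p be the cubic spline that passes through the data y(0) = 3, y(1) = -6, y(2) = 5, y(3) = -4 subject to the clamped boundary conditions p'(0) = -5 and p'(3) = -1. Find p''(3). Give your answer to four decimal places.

Put M_i = p'' at the i-th knot. Here h = (1, 1, 1) and Δ = (-9, 11, -9), so the interior equations h_(i-1)·M_(i-1) + 2(h_(i-1)+h_i)·M_i + h_i·M_(i+1) = 6(Δ_i − Δ_(i-1)) read
  1·M_0 + 4·M_1 + 1·M_2 = 6(Δ_1 - Δ_0) = 120
  1·M_1 + 4·M_2 + 1·M_3 = 6(Δ_2 - Δ_1) = -120
Clamped end conditions give two more equations: 2h_0·M_0 + h_0·M_1 = 6(Δ_0 - p'(0)) = -24 and h_2·M_2 + 2h_2·M_3 = 6(p'(3) - Δ_2) = 48.
Hence M_0 = -584/15, M_1 = 808/15, M_2 = -848/15, M_3 = 784/15.

52.2667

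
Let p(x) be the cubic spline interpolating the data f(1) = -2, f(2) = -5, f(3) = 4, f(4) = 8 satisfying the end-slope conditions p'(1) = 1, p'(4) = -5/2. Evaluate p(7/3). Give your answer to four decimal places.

With σ_i denoting the second derivative at x_i, h_i = 1, 1, 1, and Δ_i = (y_(i+1) − y_i)/h_i = -3, 9, 4:
  1·σ_0 + 4·σ_1 + 1·σ_2 = 6(Δ_1 - Δ_0) = 72
  1·σ_1 + 4·σ_2 + 1·σ_3 = 6(Δ_2 - Δ_1) = -30
Clamped end conditions give two more equations: 2h_0·σ_0 + h_0·σ_1 = 6(Δ_0 - p'(1)) = -24 and h_2·σ_2 + 2h_2·σ_3 = 6(p'(4) - Δ_2) = -39.
Forward elimination and back-substitution give σ_0 = -383/15, σ_1 = 406/15, σ_2 = -161/15, σ_3 = -212/15.
On [2, 3], p(x) = -5 + 53/30·(x - 2) + 203/15·(x - 2)² - 63/10·(x - 2)³.
With (x - 2) = 1/3: p(7/3) = -424/135.

-3.1407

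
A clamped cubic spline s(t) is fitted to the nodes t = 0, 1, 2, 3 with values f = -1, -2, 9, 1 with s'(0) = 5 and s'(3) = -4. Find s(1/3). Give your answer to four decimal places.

Let σ_i = s''(x_i). Step sizes h_i = 1, 1, 1; slopes of the chords Δ_i = (y_(i+1) - y_i)/h_i = -1, 11, -8.
  1·σ_0 + 4·σ_1 + 1·σ_2 = 6(Δ_1 - Δ_0) = 72
  1·σ_1 + 4·σ_2 + 1·σ_3 = 6(Δ_2 - Δ_1) = -114
Clamped end conditions give two more equations: 2h_0·σ_0 + h_0·σ_1 = 6(Δ_0 - s'(0)) = -36 and h_2·σ_2 + 2h_2·σ_3 = 6(s'(3) - Δ_2) = 24.
Forward elimination and back-substitution give σ_0 = -188/5, σ_1 = 196/5, σ_2 = -236/5, σ_3 = 178/5.
On [0, 1], s(t) = -1 + 5·t - 94/5·t² + 64/5·t³.
With t = 1/3: s(1/3) = -128/135.

-0.9481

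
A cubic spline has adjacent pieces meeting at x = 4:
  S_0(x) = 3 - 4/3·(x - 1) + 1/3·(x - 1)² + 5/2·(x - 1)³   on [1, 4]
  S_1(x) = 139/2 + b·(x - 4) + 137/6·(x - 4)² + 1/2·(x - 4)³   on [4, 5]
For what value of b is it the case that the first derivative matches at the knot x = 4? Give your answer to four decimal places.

S_0'(x) = -4/3 + 2/3·(x - 1) + 15/2·(x - 1)², so S_0'(4) = 409/6. On the right, S_1'(4) = b, so b = 409/6.

68.1667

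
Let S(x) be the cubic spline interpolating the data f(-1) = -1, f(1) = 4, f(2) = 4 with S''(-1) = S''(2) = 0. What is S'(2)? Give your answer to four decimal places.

-0.4167

Write M_i for S''(x_i). With h_i = 2, 1 and divided differences Δ_i = 5/2, 0, the continuity of S' gives the tridiagonal system
  2·M_0 + 6·M_1 + 1·M_2 = 6(Δ_1 - Δ_0) = -15
Natural end conditions: M_0 = M_2 = 0.
Forward elimination and back-substitution give M_0 = 0, M_1 = -5/2, M_2 = 0.
On [1, 2], S'(x) = b_1 + 2c_1·(x - 1) + 3d_1·(x - 1)² with b_1 = Δ_1 - h_1(2M_1 + M_2)/6 = 5/6, c_1 = M_1/2 = -5/4, d_1 = (M_2 - M_1)/(6h_1) = 5/12. So S'(2) = -5/12.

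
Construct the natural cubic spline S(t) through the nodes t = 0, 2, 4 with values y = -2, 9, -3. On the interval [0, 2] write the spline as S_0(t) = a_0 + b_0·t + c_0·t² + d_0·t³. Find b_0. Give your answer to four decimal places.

8.3750

Put σ_i = S'' at the i-th knot. Here h = (2, 2) and Δ = (11/2, -6), so the interior equations h_(i-1)·σ_(i-1) + 2(h_(i-1)+h_i)·σ_i + h_i·σ_(i+1) = 6(Δ_i − Δ_(i-1)) read
  2·σ_0 + 8·σ_1 + 2·σ_2 = 6(Δ_1 - Δ_0) = -69
Natural end conditions: σ_0 = σ_2 = 0.
Solving: σ_0 = 0, σ_1 = -69/8, σ_2 = 0.
On [0, 2], with S_0(t) = a_0 + b_0·t + c_0·t² + d_0·t³: c_0 = σ_0/2 = 0, d_0 = (σ_1 - σ_0)/(6h_0) = -23/32, b_0 = Δ_0 - h_0(2σ_0 + σ_1)/6 = 67/8.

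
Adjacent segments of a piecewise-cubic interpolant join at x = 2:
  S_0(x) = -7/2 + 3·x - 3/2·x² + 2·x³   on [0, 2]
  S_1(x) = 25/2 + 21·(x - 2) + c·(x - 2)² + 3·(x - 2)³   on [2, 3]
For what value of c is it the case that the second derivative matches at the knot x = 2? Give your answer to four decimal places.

S_0''(x) = -3 + 12·x, so S_0''(2) = 21. On the right, S_1''(2) = 2c, so c = 21/2.

10.5000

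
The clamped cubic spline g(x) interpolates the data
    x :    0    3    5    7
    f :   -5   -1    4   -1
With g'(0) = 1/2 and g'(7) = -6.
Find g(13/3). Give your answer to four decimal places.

2.8599

With M_i denoting the second derivative at x_i, h_i = 3, 2, 2, and Δ_i = (y_(i+1) − y_i)/h_i = 4/3, 5/2, -5/2:
  3·M_0 + 10·M_1 + 2·M_2 = 6(Δ_1 - Δ_0) = 7
  2·M_1 + 8·M_2 + 2·M_3 = 6(Δ_2 - Δ_1) = -30
Clamped end conditions give two more equations: 2h_0·M_0 + h_0·M_1 = 6(Δ_0 - g'(0)) = 5 and h_2·M_2 + 2h_2·M_3 = 6(g'(7) - Δ_2) = -21.
Forward elimination and back-substitution give M_0 = 22/111, M_1 = 47/37, M_2 = -233/74, M_3 = -136/37.
On [3, 5], g(x) = -1 + 100/37·(x - 3) + 47/74·(x - 3)² - 109/296·(x - 3)³.
With (x - 3) = 4/3: g(13/3) = 2857/999.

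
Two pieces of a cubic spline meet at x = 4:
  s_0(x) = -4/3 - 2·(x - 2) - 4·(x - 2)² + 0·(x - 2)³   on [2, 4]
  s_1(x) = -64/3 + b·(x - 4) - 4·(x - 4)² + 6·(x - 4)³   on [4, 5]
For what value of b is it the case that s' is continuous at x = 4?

s_0'(x) = -2 - 8·(x - 2) + 0·(x - 2)², so s_0'(4) = -18. On the right, s_1'(4) = b, so b = -18.

-18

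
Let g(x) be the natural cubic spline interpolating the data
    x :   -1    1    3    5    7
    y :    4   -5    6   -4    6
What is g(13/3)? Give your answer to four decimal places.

-0.7143

Let σ_i = g''(x_i). Step sizes h_i = 2, 2, 2, 2; slopes of the chords Δ_i = (y_(i+1) - y_i)/h_i = -9/2, 11/2, -5, 5.
  2·σ_0 + 8·σ_1 + 2·σ_2 = 6(Δ_1 - Δ_0) = 60
  2·σ_1 + 8·σ_2 + 2·σ_3 = 6(Δ_2 - Δ_1) = -63
  2·σ_2 + 8·σ_3 + 2·σ_4 = 6(Δ_3 - Δ_2) = 60
Natural end conditions: σ_0 = σ_4 = 0.
Solving the tridiagonal system: σ_0 = 0, σ_1 = 303/28, σ_2 = -93/7, σ_3 = 303/28, σ_4 = 0.
On [3, 5], g(x) = 6 + 1/4·(x - 3) - 93/14·(x - 3)² + 225/112·(x - 3)³.
With (x - 3) = 4/3: g(13/3) = -5/7.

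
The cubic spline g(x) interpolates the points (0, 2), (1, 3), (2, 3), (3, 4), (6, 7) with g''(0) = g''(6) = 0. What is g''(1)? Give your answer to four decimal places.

-2.0172

Let M_i = g''(x_i). Step sizes h_i = 1, 1, 1, 3; slopes of the chords Δ_i = (y_(i+1) - y_i)/h_i = 1, 0, 1, 1.
  1·M_0 + 4·M_1 + 1·M_2 = 6(Δ_1 - Δ_0) = -6
  1·M_1 + 4·M_2 + 1·M_3 = 6(Δ_2 - Δ_1) = 6
  1·M_2 + 8·M_3 + 3·M_4 = 6(Δ_3 - Δ_2) = 0
Natural end conditions: M_0 = M_4 = 0.
Solving: M_0 = 0, M_1 = -117/58, M_2 = 60/29, M_3 = -15/58, M_4 = 0.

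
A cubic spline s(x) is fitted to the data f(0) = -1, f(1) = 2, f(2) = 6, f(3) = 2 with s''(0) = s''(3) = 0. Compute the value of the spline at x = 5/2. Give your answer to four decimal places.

Write σ_i for s''(x_i). With h_i = 1, 1, 1 and divided differences Δ_i = 3, 4, -4, the continuity of s' gives the tridiagonal system
  1·σ_0 + 4·σ_1 + 1·σ_2 = 6(Δ_1 - Δ_0) = 6
  1·σ_1 + 4·σ_2 + 1·σ_3 = 6(Δ_2 - Δ_1) = -48
Natural end conditions: σ_0 = σ_3 = 0.
Solving the tridiagonal system: σ_0 = 0, σ_1 = 24/5, σ_2 = -66/5, σ_3 = 0.
On [2, 3], s(x) = 6 + 2/5·(x - 2) - 33/5·(x - 2)² + 11/5·(x - 2)³.
With (x - 2) = 1/2: s(5/2) = 193/40.

4.8250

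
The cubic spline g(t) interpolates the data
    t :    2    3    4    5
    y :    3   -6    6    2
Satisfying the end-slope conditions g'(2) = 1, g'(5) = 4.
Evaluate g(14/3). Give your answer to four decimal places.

With M_i denoting the second derivative at x_i, h_i = 1, 1, 1, and Δ_i = (y_(i+1) − y_i)/h_i = -9, 12, -4:
  1·M_0 + 4·M_1 + 1·M_2 = 6(Δ_1 - Δ_0) = 126
  1·M_1 + 4·M_2 + 1·M_3 = 6(Δ_2 - Δ_1) = -96
Clamped end conditions give two more equations: 2h_0·M_0 + h_0·M_1 = 6(Δ_0 - g'(2)) = -60 and h_2·M_2 + 2h_2·M_3 = 6(g'(5) - Δ_2) = 48.
Solving: M_0 = -298/5, M_1 = 296/5, M_2 = -256/5, M_3 = 248/5.
On [4, 5], g(t) = 6 + 24/5·(t - 4) - 128/5·(t - 4)² + 84/5·(t - 4)³.
With (t - 4) = 2/3: g(14/3) = 14/5.

2.8000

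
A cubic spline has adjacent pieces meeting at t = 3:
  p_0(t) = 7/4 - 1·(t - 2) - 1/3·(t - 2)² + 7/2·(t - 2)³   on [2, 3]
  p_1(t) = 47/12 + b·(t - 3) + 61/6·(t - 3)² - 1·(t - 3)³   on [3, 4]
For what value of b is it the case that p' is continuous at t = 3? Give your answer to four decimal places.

p_0'(t) = -1 - 2/3·(t - 2) + 21/2·(t - 2)², so p_0'(3) = 53/6. On the right, p_1'(3) = b, so b = 53/6.

8.8333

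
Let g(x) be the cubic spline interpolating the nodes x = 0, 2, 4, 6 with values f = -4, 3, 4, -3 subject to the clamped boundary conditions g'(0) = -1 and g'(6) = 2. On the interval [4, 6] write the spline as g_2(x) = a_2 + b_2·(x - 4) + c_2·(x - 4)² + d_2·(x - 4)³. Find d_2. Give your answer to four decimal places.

With M_i denoting the second derivative at x_i, h_i = 2, 2, 2, and Δ_i = (y_(i+1) − y_i)/h_i = 7/2, 1/2, -7/2:
  2·M_0 + 8·M_1 + 2·M_2 = 6(Δ_1 - Δ_0) = -18
  2·M_1 + 8·M_2 + 2·M_3 = 6(Δ_2 - Δ_1) = -24
Clamped end conditions give two more equations: 2h_0·M_0 + h_0·M_1 = 6(Δ_0 - g'(0)) = 27 and h_2·M_2 + 2h_2·M_3 = 6(g'(6) - Δ_2) = 33.
Solving: M_0 = 83/10, M_1 = -31/10, M_2 = -49/10, M_3 = 107/10.
On [4, 6], with g_2(x) = a_2 + b_2·(x - 4) + c_2·(x - 4)² + d_2·(x - 4)³: c_2 = M_2/2 = -49/20, d_2 = (M_3 - M_2)/(6h_2) = 13/10, b_2 = Δ_2 - h_2(2M_2 + M_3)/6 = -19/5.

1.3000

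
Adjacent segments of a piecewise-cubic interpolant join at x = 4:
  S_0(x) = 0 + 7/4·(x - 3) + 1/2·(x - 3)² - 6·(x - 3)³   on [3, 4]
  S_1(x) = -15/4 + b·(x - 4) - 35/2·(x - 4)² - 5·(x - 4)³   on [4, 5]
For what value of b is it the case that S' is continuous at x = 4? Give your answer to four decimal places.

S_0'(x) = 7/4 + 1·(x - 3) - 18·(x - 3)², so S_0'(4) = -61/4. On the right, S_1'(4) = b, so b = -61/4.

-15.2500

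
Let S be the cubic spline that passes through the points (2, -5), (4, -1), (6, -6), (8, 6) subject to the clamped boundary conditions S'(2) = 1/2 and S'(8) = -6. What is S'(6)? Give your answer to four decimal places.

Put M_i = S'' at the i-th knot. Here h = (2, 2, 2) and Δ = (2, -5/2, 6), so the interior equations h_(i-1)·M_(i-1) + 2(h_(i-1)+h_i)·M_i + h_i·M_(i+1) = 6(Δ_i − Δ_(i-1)) read
  2·M_0 + 8·M_1 + 2·M_2 = 6(Δ_1 - Δ_0) = -27
  2·M_1 + 8·M_2 + 2·M_3 = 6(Δ_2 - Δ_1) = 51
Clamped end conditions give two more equations: 2h_0·M_0 + h_0·M_1 = 6(Δ_0 - S'(2)) = 9 and h_2·M_2 + 2h_2·M_3 = 6(S'(8) - Δ_2) = -72.
Hence M_0 = 199/30, M_1 = -263/30, M_2 = 224/15, M_3 = -382/15.
On [6, 8], S'(x) = b_2 + 2c_2·(x - 6) + 3d_2·(x - 6)² with b_2 = Δ_2 - h_2(2M_2 + M_3)/6 = 68/15, c_2 = M_2/2 = 112/15, d_2 = (M_3 - M_2)/(6h_2) = -101/30. So S'(6) = 68/15.

4.5333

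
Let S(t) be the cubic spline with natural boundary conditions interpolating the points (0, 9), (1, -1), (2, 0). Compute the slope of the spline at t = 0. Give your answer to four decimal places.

With σ_i denoting the second derivative at x_i, h_i = 1, 1, and Δ_i = (y_(i+1) − y_i)/h_i = -10, 1:
  1·σ_0 + 4·σ_1 + 1·σ_2 = 6(Δ_1 - Δ_0) = 66
Natural end conditions: σ_0 = σ_2 = 0.
Hence σ_0 = 0, σ_1 = 33/2, σ_2 = 0.
On [0, 1], S'(t) = b_0 + 2c_0·t + 3d_0·t² with b_0 = Δ_0 - h_0(2σ_0 + σ_1)/6 = -51/4, c_0 = σ_0/2 = 0, d_0 = (σ_1 - σ_0)/(6h_0) = 11/4. So S'(0) = -51/4.

-12.7500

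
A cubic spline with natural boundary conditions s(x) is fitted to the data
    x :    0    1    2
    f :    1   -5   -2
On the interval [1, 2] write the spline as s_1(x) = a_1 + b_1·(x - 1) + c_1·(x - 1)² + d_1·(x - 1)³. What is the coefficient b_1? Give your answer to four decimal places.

Let σ_i = s''(x_i). Step sizes h_i = 1, 1; slopes of the chords Δ_i = (y_(i+1) - y_i)/h_i = -6, 3.
  1·σ_0 + 4·σ_1 + 1·σ_2 = 6(Δ_1 - Δ_0) = 54
Natural end conditions: σ_0 = σ_2 = 0.
Forward elimination and back-substitution give σ_0 = 0, σ_1 = 27/2, σ_2 = 0.
On [1, 2], with s_1(x) = a_1 + b_1·(x - 1) + c_1·(x - 1)² + d_1·(x - 1)³: c_1 = σ_1/2 = 27/4, d_1 = (σ_2 - σ_1)/(6h_1) = -9/4, b_1 = Δ_1 - h_1(2σ_1 + σ_2)/6 = -3/2.

-1.5000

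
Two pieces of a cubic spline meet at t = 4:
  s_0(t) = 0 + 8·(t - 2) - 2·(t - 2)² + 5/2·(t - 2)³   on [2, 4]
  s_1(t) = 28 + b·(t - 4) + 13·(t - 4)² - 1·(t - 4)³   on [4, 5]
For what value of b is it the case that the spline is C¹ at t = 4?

s_0'(t) = 8 - 4·(t - 2) + 15/2·(t - 2)², so s_0'(4) = 30. On the right, s_1'(4) = b, so b = 30.

30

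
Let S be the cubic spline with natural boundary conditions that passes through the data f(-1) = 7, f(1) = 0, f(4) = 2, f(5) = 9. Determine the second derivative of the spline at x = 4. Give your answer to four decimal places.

Write M_i for S''(x_i). With h_i = 2, 3, 1 and divided differences Δ_i = -7/2, 2/3, 7, the continuity of S' gives the tridiagonal system
  2·M_0 + 10·M_1 + 3·M_2 = 6(Δ_1 - Δ_0) = 25
  3·M_1 + 8·M_2 + 1·M_3 = 6(Δ_2 - Δ_1) = 38
Natural end conditions: M_0 = M_3 = 0.
Hence M_0 = 0, M_1 = 86/71, M_2 = 305/71, M_3 = 0.

4.2958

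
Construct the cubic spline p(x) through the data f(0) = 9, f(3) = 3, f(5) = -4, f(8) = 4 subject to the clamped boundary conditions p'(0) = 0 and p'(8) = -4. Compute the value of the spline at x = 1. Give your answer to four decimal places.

With m_i denoting the second derivative at x_i, h_i = 3, 2, 3, and Δ_i = (y_(i+1) − y_i)/h_i = -2, -7/2, 8/3:
  3·m_0 + 10·m_1 + 2·m_2 = 6(Δ_1 - Δ_0) = -9
  2·m_1 + 10·m_2 + 3·m_3 = 6(Δ_2 - Δ_1) = 37
Clamped end conditions give two more equations: 2h_0·m_0 + h_0·m_1 = 6(Δ_0 - p'(0)) = -12 and h_2·m_2 + 2h_2·m_3 = 6(p'(8) - Δ_2) = -40.
Hence m_0 = -89/91, m_1 = -186/91, m_2 = 654/91, m_3 = -2801/273.
On [0, 3], p(x) = 9 + 0·x - 89/182·x² - 97/1638·x³.
With x = 1: p(1) = 6922/819.

8.4518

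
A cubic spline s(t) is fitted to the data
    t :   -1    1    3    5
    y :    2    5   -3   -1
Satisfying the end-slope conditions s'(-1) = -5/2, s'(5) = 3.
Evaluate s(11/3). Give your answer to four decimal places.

Write M_i for s''(x_i). With h_i = 2, 2, 2 and divided differences Δ_i = 3/2, -4, 1, the continuity of s' gives the tridiagonal system
  2·M_0 + 8·M_1 + 2·M_2 = 6(Δ_1 - Δ_0) = -33
  2·M_1 + 8·M_2 + 2·M_3 = 6(Δ_2 - Δ_1) = 30
Clamped end conditions give two more equations: 2h_0·M_0 + h_0·M_1 = 6(Δ_0 - s'(-1)) = 24 and h_2·M_2 + 2h_2·M_3 = 6(s'(5) - Δ_2) = 12.
Hence M_0 = 301/30, M_1 = -121/15, M_2 = 86/15, M_3 = 2/15.
On [3, 5], s(t) = -3 - 43/15·(t - 3) + 43/15·(t - 3)² - 7/15·(t - 3)³.
With (t - 3) = 2/3: s(11/3) = -1529/405.

-3.7753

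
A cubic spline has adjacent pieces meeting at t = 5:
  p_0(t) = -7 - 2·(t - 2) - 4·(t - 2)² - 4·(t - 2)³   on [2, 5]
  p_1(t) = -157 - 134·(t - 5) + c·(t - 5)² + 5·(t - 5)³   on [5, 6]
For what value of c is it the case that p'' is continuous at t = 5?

p_0''(t) = -8 - 24·(t - 2), so p_0''(5) = -80. On the right, p_1''(5) = 2c, so c = -40.

-40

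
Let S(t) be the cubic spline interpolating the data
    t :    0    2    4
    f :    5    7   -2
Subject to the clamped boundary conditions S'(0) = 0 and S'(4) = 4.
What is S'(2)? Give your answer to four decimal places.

-3.6250

Write M_i for S''(x_i). With h_i = 2, 2 and divided differences Δ_i = 1, -9/2, the continuity of S' gives the tridiagonal system
  2·M_0 + 8·M_1 + 2·M_2 = 6(Δ_1 - Δ_0) = -33
Clamped end conditions give two more equations: 2h_0·M_0 + h_0·M_1 = 6(Δ_0 - S'(0)) = 6 and h_1·M_1 + 2h_1·M_2 = 6(S'(4) - Δ_1) = 51.
Solving the tridiagonal system: M_0 = 53/8, M_1 = -41/4, M_2 = 143/8.
On [2, 4], S'(t) = b_1 + 2c_1·(t - 2) + 3d_1·(t - 2)² with b_1 = Δ_1 - h_1(2M_1 + M_2)/6 = -29/8, c_1 = M_1/2 = -41/8, d_1 = (M_2 - M_1)/(6h_1) = 75/32. So S'(2) = -29/8.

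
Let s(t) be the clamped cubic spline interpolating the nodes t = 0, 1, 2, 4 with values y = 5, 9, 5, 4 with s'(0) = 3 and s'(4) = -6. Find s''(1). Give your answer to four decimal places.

Put M_i = s'' at the i-th knot. Here h = (1, 1, 2) and Δ = (4, -4, -1/2), so the interior equations h_(i-1)·M_(i-1) + 2(h_(i-1)+h_i)·M_i + h_i·M_(i+1) = 6(Δ_i − Δ_(i-1)) read
  1·M_0 + 4·M_1 + 1·M_2 = 6(Δ_1 - Δ_0) = -48
  1·M_1 + 6·M_2 + 2·M_3 = 6(Δ_2 - Δ_1) = 21
Clamped end conditions give two more equations: 2h_0·M_0 + h_0·M_1 = 6(Δ_0 - s'(0)) = 6 and h_2·M_2 + 2h_2·M_3 = 6(s'(4) - Δ_2) = -33.
Hence M_0 = 261/22, M_1 = -195/11, M_2 = 243/22, M_3 = -303/22.

-17.7273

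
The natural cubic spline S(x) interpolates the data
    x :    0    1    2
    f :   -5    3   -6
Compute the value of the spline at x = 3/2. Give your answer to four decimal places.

Let M_i = S''(x_i). Step sizes h_i = 1, 1; slopes of the chords Δ_i = (y_(i+1) - y_i)/h_i = 8, -9.
  1·M_0 + 4·M_1 + 1·M_2 = 6(Δ_1 - Δ_0) = -102
Natural end conditions: M_0 = M_2 = 0.
Solving the tridiagonal system: M_0 = 0, M_1 = -51/2, M_2 = 0.
On [1, 2], S(x) = 3 - 1/2·(x - 1) - 51/4·(x - 1)² + 17/4·(x - 1)³.
With (x - 1) = 1/2: S(3/2) = 3/32.

0.0938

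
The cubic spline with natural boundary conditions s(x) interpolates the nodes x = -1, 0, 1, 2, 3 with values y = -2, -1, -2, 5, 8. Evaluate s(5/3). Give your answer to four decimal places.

2.4841

With σ_i denoting the second derivative at x_i, h_i = 1, 1, 1, 1, and Δ_i = (y_(i+1) − y_i)/h_i = 1, -1, 7, 3:
  1·σ_0 + 4·σ_1 + 1·σ_2 = 6(Δ_1 - Δ_0) = -12
  1·σ_1 + 4·σ_2 + 1·σ_3 = 6(Δ_2 - Δ_1) = 48
  1·σ_2 + 4·σ_3 + 1·σ_4 = 6(Δ_3 - Δ_2) = -24
Natural end conditions: σ_0 = σ_4 = 0.
Solving: σ_0 = 0, σ_1 = -99/14, σ_2 = 114/7, σ_3 = -141/14, σ_4 = 0.
On [1, 2], s(x) = -2 + 13/4·(x - 1) + 57/7·(x - 1)² - 123/28·(x - 1)³.
With (x - 1) = 2/3: s(5/3) = 313/126.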